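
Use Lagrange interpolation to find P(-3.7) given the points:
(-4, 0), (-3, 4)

Lagrange interpolation formula:
P(x) = Σ yᵢ × Lᵢ(x)
where Lᵢ(x) = Π_{j≠i} (x - xⱼ)/(xᵢ - xⱼ)

L_0(-3.7) = (-3.7 - (-3))/(-4 - (-3)) = 0.700000
L_1(-3.7) = (-3.7 - (-4))/(-3 - (-4)) = 0.300000

P(-3.7) = 0×L_0(-3.7) + 4×L_1(-3.7)
P(-3.7) = 1.200000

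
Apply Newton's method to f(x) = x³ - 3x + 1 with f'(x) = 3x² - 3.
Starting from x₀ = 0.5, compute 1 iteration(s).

f(x) = x³ - 3x + 1
f'(x) = 3x² - 3
x₀ = 0.5

Newton-Raphson formula: x_{n+1} = x_n - f(x_n)/f'(x_n)

Iteration 1:
  f(0.500000) = -0.375000
  f'(0.500000) = -2.250000
  x_1 = 0.500000 - (-0.375000)/(-2.250000) = 0.333333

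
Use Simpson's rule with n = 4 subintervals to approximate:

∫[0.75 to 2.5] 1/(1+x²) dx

f(x) = 1/(1+x²)
a = 0.75, b = 2.5, n = 4
h = (b - a)/n = 0.437500

Simpson's rule: (h/3)[f(x₀) + 4f(x₁) + 2f(x₂) + ... + f(xₙ)]

x_0 = 0.7500, f(x_0) = 0.640000, coefficient = 1
x_1 = 1.1875, f(x_1) = 0.414911, coefficient = 4
x_2 = 1.6250, f(x_2) = 0.274678, coefficient = 2
x_3 = 2.0625, f(x_3) = 0.190335, coefficient = 4
x_4 = 2.5000, f(x_4) = 0.137931, coefficient = 1

I ≈ (0.437500/3) × 3.748269 = 0.546623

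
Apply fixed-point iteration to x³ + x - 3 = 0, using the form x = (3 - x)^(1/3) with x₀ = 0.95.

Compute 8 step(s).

Equation: x³ + x - 3 = 0
Fixed-point form: x = (3 - x)^(1/3)
x₀ = 0.95

x_1 = g(0.950000) = 1.270334
x_2 = g(1.270334) = 1.200386
x_3 = g(1.200386) = 1.216354
x_4 = g(1.216354) = 1.212745
x_5 = g(1.212745) = 1.213563
x_6 = g(1.213563) = 1.213378
x_7 = g(1.213378) = 1.213419
x_8 = g(1.213419) = 1.213410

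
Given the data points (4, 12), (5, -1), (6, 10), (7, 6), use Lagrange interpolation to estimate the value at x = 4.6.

Lagrange interpolation formula:
P(x) = Σ yᵢ × Lᵢ(x)
where Lᵢ(x) = Π_{j≠i} (x - xⱼ)/(xᵢ - xⱼ)

L_0(4.6) = (4.6 - 5)/(4 - 5) × (4.6 - 6)/(4 - 6) × (4.6 - 7)/(4 - 7) = 0.224000
L_1(4.6) = (4.6 - 4)/(5 - 4) × (4.6 - 6)/(5 - 6) × (4.6 - 7)/(5 - 7) = 1.008000
L_2(4.6) = (4.6 - 4)/(6 - 4) × (4.6 - 5)/(6 - 5) × (4.6 - 7)/(6 - 7) = -0.288000
L_3(4.6) = (4.6 - 4)/(7 - 4) × (4.6 - 5)/(7 - 5) × (4.6 - 6)/(7 - 6) = 0.056000

P(4.6) = 12×L_0(4.6) + (-1)×L_1(4.6) + 10×L_2(4.6) + 6×L_3(4.6)
P(4.6) = -0.864000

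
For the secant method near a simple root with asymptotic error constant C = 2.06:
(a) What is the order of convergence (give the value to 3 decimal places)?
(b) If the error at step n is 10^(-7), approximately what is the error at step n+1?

(a) Secant method has superlinear convergence with order φ = (1+√5)/2 ≈ 1.618.
    This means |e_{n+1}| ≈ C|e_n|^1.618.

(b) With |e_n| = 10^(-7) and C = 2.06:
    |e_{n+1}| ≈ 2.06 × (10^(-7))^1.618 = 2.06 × 10^(-11.33)

(a) ≈ 1.618 (golden ratio); (b) |e_{n+1}| ≈ 9.719e-12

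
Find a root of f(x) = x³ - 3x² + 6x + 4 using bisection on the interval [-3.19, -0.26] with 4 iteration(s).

f(x) = x³ - 3x² + 6x + 4
Initial interval: [-3.19, -0.26]

Iteration 1:
  c_1 = (-3.190000 + (-0.260000))/2 = -1.725000
  f(c_1) = f(-1.725000) = -20.409828
  f(a) × f(c) ≥ 0, new interval: [-1.725000, -0.260000]
Iteration 2:
  c_2 = (-1.725000 + (-0.260000))/2 = -0.992500
  f(c_2) = f(-0.992500) = -5.887837
  f(a) × f(c) ≥ 0, new interval: [-0.992500, -0.260000]
Iteration 3:
  c_3 = (-0.992500 + (-0.260000))/2 = -0.626250
  f(c_3) = f(-0.626250) = -1.179676
  f(a) × f(c) ≥ 0, new interval: [-0.626250, -0.260000]
Iteration 4:
  c_4 = (-0.626250 + (-0.260000))/2 = -0.443125
  f(c_4) = f(-0.443125) = 0.665159
  f(a) × f(c) < 0, new interval: [-0.626250, -0.443125]

After 4 iteration(s), the approximation is c_4 = -0.443125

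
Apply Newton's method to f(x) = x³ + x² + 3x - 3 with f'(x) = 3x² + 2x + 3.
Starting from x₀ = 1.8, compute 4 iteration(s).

f(x) = x³ + x² + 3x - 3
f'(x) = 3x² + 2x + 3
x₀ = 1.8

Newton-Raphson formula: x_{n+1} = x_n - f(x_n)/f'(x_n)

Iteration 1:
  f(1.800000) = 11.472000
  f'(1.800000) = 16.320000
  x_1 = 1.800000 - 11.472000/16.320000 = 1.097059
Iteration 2:
  f(1.097059) = 2.815067
  f'(1.097059) = 8.804732
  x_2 = 1.097059 - 2.815067/8.804732 = 0.777337
Iteration 3:
  f(0.777337) = 0.405971
  f'(0.777337) = 6.367431
  x_3 = 0.777337 - 0.405971/6.367431 = 0.713579
Iteration 4:
  f(0.713579) = 0.013285
  f'(0.713579) = 5.954746
  x_4 = 0.713579 - 0.013285/5.954746 = 0.711348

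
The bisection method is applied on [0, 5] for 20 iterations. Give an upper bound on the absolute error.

Bisection error bound: |error| ≤ (b-a)/2^n
|error| ≤ (5 - 0)/2^20 = 5/2^20
|error| ≤ 0.0000047684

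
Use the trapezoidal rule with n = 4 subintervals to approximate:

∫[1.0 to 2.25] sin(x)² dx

f(x) = sin(x)²
a = 1.0, b = 2.25, n = 4
h = (b - a)/n = 0.312500

Trapezoidal rule: (h/2)[f(x₀) + 2f(x₁) + 2f(x₂) + ... + f(xₙ)]

x_0 = 1.0000, f(x_0) = 0.708073, coefficient = 1
x_1 = 1.3125, f(x_1) = 0.934754, coefficient = 2
x_2 = 1.6250, f(x_2) = 0.997065, coefficient = 2
x_3 = 1.9375, f(x_3) = 0.871449, coefficient = 2
x_4 = 2.2500, f(x_4) = 0.605398, coefficient = 1

I ≈ (0.312500/2) × 6.920006 = 1.081251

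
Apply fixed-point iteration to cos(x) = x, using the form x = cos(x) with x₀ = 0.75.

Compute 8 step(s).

Equation: cos(x) = x
Fixed-point form: x = cos(x)
x₀ = 0.75

x_1 = g(0.750000) = 0.731689
x_2 = g(0.731689) = 0.744047
x_3 = g(0.744047) = 0.735734
x_4 = g(0.735734) = 0.741339
x_5 = g(0.741339) = 0.737565
x_6 = g(0.737565) = 0.740108
x_7 = g(0.740108) = 0.738396
x_8 = g(0.738396) = 0.739549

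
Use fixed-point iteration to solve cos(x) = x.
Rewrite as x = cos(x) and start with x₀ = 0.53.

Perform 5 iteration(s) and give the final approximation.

Equation: cos(x) = x
Fixed-point form: x = cos(x)
x₀ = 0.53

x_1 = g(0.530000) = 0.862807
x_2 = g(0.862807) = 0.650308
x_3 = g(0.650308) = 0.795898
x_4 = g(0.795898) = 0.699644
x_5 = g(0.699644) = 0.765072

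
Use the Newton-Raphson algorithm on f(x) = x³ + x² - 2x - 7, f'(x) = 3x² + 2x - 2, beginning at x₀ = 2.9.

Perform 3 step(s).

f(x) = x³ + x² - 2x - 7
f'(x) = 3x² + 2x - 2
x₀ = 2.9

Newton-Raphson formula: x_{n+1} = x_n - f(x_n)/f'(x_n)

Iteration 1:
  f(2.900000) = 19.999000
  f'(2.900000) = 29.030000
  x_1 = 2.900000 - 19.999000/29.030000 = 2.211092
Iteration 2:
  f(2.211092) = 4.276613
  f'(2.211092) = 17.088967
  x_2 = 2.211092 - 4.276613/17.088967 = 1.960836
Iteration 3:
  f(1.960836) = 0.462383
  f'(1.960836) = 13.456308
  x_3 = 1.960836 - 0.462383/13.456308 = 1.926474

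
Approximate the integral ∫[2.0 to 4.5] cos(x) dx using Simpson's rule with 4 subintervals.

f(x) = cos(x)
a = 2.0, b = 4.5, n = 4
h = (b - a)/n = 0.625000

Simpson's rule: (h/3)[f(x₀) + 4f(x₁) + 2f(x₂) + ... + f(xₙ)]

x_0 = 2.0000, f(x_0) = -0.416147, coefficient = 1
x_1 = 2.6250, f(x_1) = -0.869507, coefficient = 4
x_2 = 3.2500, f(x_2) = -0.994130, coefficient = 2
x_3 = 3.8750, f(x_3) = -0.742898, coefficient = 4
x_4 = 4.5000, f(x_4) = -0.210796, coefficient = 1

I ≈ (0.625000/3) × -9.064822 = -1.888505
Exact value: -1.886828
Error: 0.001677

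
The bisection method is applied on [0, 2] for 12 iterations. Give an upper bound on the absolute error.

Bisection error bound: |error| ≤ (b-a)/2^n
|error| ≤ (2 - 0)/2^12 = 2/2^12
|error| ≤ 0.0004882812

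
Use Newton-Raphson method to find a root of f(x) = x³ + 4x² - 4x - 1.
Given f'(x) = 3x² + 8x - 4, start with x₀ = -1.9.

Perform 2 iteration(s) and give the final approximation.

f(x) = x³ + 4x² - 4x - 1
f'(x) = 3x² + 8x - 4
x₀ = -1.9

Newton-Raphson formula: x_{n+1} = x_n - f(x_n)/f'(x_n)

Iteration 1:
  f(-1.900000) = 14.181000
  f'(-1.900000) = -8.370000
  x_1 = -1.900000 - 14.181000/(-8.370000) = -0.205735
Iteration 2:
  f(-0.205735) = -0.016462
  f'(-0.205735) = -5.518898
  x_2 = -0.205735 - (-0.016462)/(-5.518898) = -0.208718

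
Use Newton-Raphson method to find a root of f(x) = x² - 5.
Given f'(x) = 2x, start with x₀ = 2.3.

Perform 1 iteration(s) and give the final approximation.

f(x) = x² - 5
f'(x) = 2x
x₀ = 2.3

Newton-Raphson formula: x_{n+1} = x_n - f(x_n)/f'(x_n)

Iteration 1:
  f(2.300000) = 0.290000
  f'(2.300000) = 4.600000
  x_1 = 2.300000 - 0.290000/4.600000 = 2.236957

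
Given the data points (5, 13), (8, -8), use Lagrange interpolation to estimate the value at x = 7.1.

Lagrange interpolation formula:
P(x) = Σ yᵢ × Lᵢ(x)
where Lᵢ(x) = Π_{j≠i} (x - xⱼ)/(xᵢ - xⱼ)

L_0(7.1) = (7.1 - 8)/(5 - 8) = 0.300000
L_1(7.1) = (7.1 - 5)/(8 - 5) = 0.700000

P(7.1) = 13×L_0(7.1) + (-8)×L_1(7.1)
P(7.1) = -1.700000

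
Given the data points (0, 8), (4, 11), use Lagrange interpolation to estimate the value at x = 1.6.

Lagrange interpolation formula:
P(x) = Σ yᵢ × Lᵢ(x)
where Lᵢ(x) = Π_{j≠i} (x - xⱼ)/(xᵢ - xⱼ)

L_0(1.6) = (1.6 - 4)/(0 - 4) = 0.600000
L_1(1.6) = (1.6 - 0)/(4 - 0) = 0.400000

P(1.6) = 8×L_0(1.6) + 11×L_1(1.6)
P(1.6) = 9.200000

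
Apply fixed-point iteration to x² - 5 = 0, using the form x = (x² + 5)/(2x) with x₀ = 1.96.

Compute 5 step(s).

Equation: x² - 5 = 0
Fixed-point form: x = (x² + 5)/(2x)
x₀ = 1.96

x_1 = g(1.960000) = 2.255510
x_2 = g(2.255510) = 2.236152
x_3 = g(2.236152) = 2.236068
x_4 = g(2.236068) = 2.236068
x_5 = g(2.236068) = 2.236068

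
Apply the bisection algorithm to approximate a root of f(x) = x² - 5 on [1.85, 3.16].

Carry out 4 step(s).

f(x) = x² - 5
Initial interval: [1.85, 3.16]

Iteration 1:
  c_1 = (1.850000 + 3.160000)/2 = 2.505000
  f(c_1) = f(2.505000) = 1.275025
  f(a) × f(c) < 0, new interval: [1.850000, 2.505000]
Iteration 2:
  c_2 = (1.850000 + 2.505000)/2 = 2.177500
  f(c_2) = f(2.177500) = -0.258494
  f(a) × f(c) ≥ 0, new interval: [2.177500, 2.505000]
Iteration 3:
  c_3 = (2.177500 + 2.505000)/2 = 2.341250
  f(c_3) = f(2.341250) = 0.481452
  f(a) × f(c) < 0, new interval: [2.177500, 2.341250]
Iteration 4:
  c_4 = (2.177500 + 2.341250)/2 = 2.259375
  f(c_4) = f(2.259375) = 0.104775
  f(a) × f(c) < 0, new interval: [2.177500, 2.259375]

After 4 iteration(s), the approximation is c_4 = 2.259375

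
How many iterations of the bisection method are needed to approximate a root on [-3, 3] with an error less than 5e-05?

We need (b-a)/2^n ≤ 5e-05
(3 - (-3))/2^n ≤ 5e-05
6/2^n ≤ 5e-05
2^n ≥ 120000
n ≥ log₂(120000) = 16.87
n ≥ 17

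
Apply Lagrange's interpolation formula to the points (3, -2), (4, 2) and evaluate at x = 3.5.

Lagrange interpolation formula:
P(x) = Σ yᵢ × Lᵢ(x)
where Lᵢ(x) = Π_{j≠i} (x - xⱼ)/(xᵢ - xⱼ)

L_0(3.5) = (3.5 - 4)/(3 - 4) = 0.500000
L_1(3.5) = (3.5 - 3)/(4 - 3) = 0.500000

P(3.5) = (-2)×L_0(3.5) + 2×L_1(3.5)
P(3.5) = 0.000000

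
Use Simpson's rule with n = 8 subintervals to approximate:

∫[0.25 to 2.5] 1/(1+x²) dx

f(x) = 1/(1+x²)
a = 0.25, b = 2.5, n = 8
h = (b - a)/n = 0.281250

Simpson's rule: (h/3)[f(x₀) + 4f(x₁) + 2f(x₂) + ... + f(xₙ)]

x_0 = 0.2500, f(x_0) = 0.941176, coefficient = 1
x_1 = 0.5312, f(x_1) = 0.779893, coefficient = 4
x_2 = 0.8125, f(x_2) = 0.602353, coefficient = 2
x_3 = 1.0938, f(x_3) = 0.455313, coefficient = 4
x_4 = 1.3750, f(x_4) = 0.345946, coefficient = 2
x_5 = 1.6562, f(x_5) = 0.267154, coefficient = 4
x_6 = 1.9375, f(x_6) = 0.210353, coefficient = 2
x_7 = 2.2188, f(x_7) = 0.168838, coefficient = 4
x_8 = 2.5000, f(x_8) = 0.137931, coefficient = 1

I ≈ (0.281250/3) × 10.081204 = 0.945113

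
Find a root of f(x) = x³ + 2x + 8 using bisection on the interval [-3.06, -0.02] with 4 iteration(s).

f(x) = x³ + 2x + 8
Initial interval: [-3.06, -0.02]

Iteration 1:
  c_1 = (-3.060000 + (-0.020000))/2 = -1.540000
  f(c_1) = f(-1.540000) = 1.267736
  f(a) × f(c) < 0, new interval: [-3.060000, -1.540000]
Iteration 2:
  c_2 = (-3.060000 + (-1.540000))/2 = -2.300000
  f(c_2) = f(-2.300000) = -8.767000
  f(a) × f(c) ≥ 0, new interval: [-2.300000, -1.540000]
Iteration 3:
  c_3 = (-2.300000 + (-1.540000))/2 = -1.920000
  f(c_3) = f(-1.920000) = -2.917888
  f(a) × f(c) ≥ 0, new interval: [-1.920000, -1.540000]
Iteration 4:
  c_4 = (-1.920000 + (-1.540000))/2 = -1.730000
  f(c_4) = f(-1.730000) = -0.637717
  f(a) × f(c) ≥ 0, new interval: [-1.730000, -1.540000]

After 4 iteration(s), the approximation is c_4 = -1.730000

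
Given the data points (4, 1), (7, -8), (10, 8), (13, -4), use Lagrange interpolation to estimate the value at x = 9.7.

Lagrange interpolation formula:
P(x) = Σ yᵢ × Lᵢ(x)
where Lᵢ(x) = Π_{j≠i} (x - xⱼ)/(xᵢ - xⱼ)

L_0(9.7) = (9.7 - 7)/(4 - 7) × (9.7 - 10)/(4 - 10) × (9.7 - 13)/(4 - 13) = -0.016500
L_1(9.7) = (9.7 - 4)/(7 - 4) × (9.7 - 10)/(7 - 10) × (9.7 - 13)/(7 - 13) = 0.104500
L_2(9.7) = (9.7 - 4)/(10 - 4) × (9.7 - 7)/(10 - 7) × (9.7 - 13)/(10 - 13) = 0.940500
L_3(9.7) = (9.7 - 4)/(13 - 4) × (9.7 - 7)/(13 - 7) × (9.7 - 10)/(13 - 10) = -0.028500

P(9.7) = 1×L_0(9.7) + (-8)×L_1(9.7) + 8×L_2(9.7) + (-4)×L_3(9.7)
P(9.7) = 6.785500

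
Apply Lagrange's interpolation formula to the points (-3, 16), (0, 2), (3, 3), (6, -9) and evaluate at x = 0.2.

Lagrange interpolation formula:
P(x) = Σ yᵢ × Lᵢ(x)
where Lᵢ(x) = Π_{j≠i} (x - xⱼ)/(xᵢ - xⱼ)

L_0(0.2) = (0.2 - 0)/(-3 - 0) × (0.2 - 3)/(-3 - 3) × (0.2 - 6)/(-3 - 6) = -0.020049
L_1(0.2) = (0.2 - (-3))/(0 - (-3)) × (0.2 - 3)/(0 - 3) × (0.2 - 6)/(0 - 6) = 0.962370
L_2(0.2) = (0.2 - (-3))/(3 - (-3)) × (0.2 - 0)/(3 - 0) × (0.2 - 6)/(3 - 6) = 0.068741
L_3(0.2) = (0.2 - (-3))/(6 - (-3)) × (0.2 - 0)/(6 - 0) × (0.2 - 3)/(6 - 3) = -0.011062

P(0.2) = 16×L_0(0.2) + 2×L_1(0.2) + 3×L_2(0.2) + (-9)×L_3(0.2)
P(0.2) = 1.909728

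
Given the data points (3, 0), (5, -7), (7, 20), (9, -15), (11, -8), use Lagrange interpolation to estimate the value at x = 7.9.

Lagrange interpolation formula:
P(x) = Σ yᵢ × Lᵢ(x)
where Lᵢ(x) = Π_{j≠i} (x - xⱼ)/(xᵢ - xⱼ)

L_0(7.9) = (7.9 - 5)/(3 - 5) × (7.9 - 7)/(3 - 7) × (7.9 - 9)/(3 - 9) × (7.9 - 11)/(3 - 11) = 0.023177
L_1(7.9) = (7.9 - 3)/(5 - 3) × (7.9 - 7)/(5 - 7) × (7.9 - 9)/(5 - 9) × (7.9 - 11)/(5 - 11) = -0.156647
L_2(7.9) = (7.9 - 3)/(7 - 3) × (7.9 - 5)/(7 - 5) × (7.9 - 9)/(7 - 9) × (7.9 - 11)/(7 - 11) = 0.757127
L_3(7.9) = (7.9 - 3)/(9 - 3) × (7.9 - 5)/(9 - 5) × (7.9 - 7)/(9 - 7) × (7.9 - 11)/(9 - 11) = 0.412978
L_4(7.9) = (7.9 - 3)/(11 - 3) × (7.9 - 5)/(11 - 5) × (7.9 - 7)/(11 - 7) × (7.9 - 9)/(11 - 9) = -0.036635

P(7.9) = 0×L_0(7.9) + (-7)×L_1(7.9) + 20×L_2(7.9) + (-15)×L_3(7.9) + (-8)×L_4(7.9)
P(7.9) = 10.337469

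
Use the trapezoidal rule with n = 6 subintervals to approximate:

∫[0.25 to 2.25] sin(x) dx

f(x) = sin(x)
a = 0.25, b = 2.25, n = 6
h = (b - a)/n = 0.333333

Trapezoidal rule: (h/2)[f(x₀) + 2f(x₁) + 2f(x₂) + ... + f(xₙ)]

x_0 = 0.2500, f(x_0) = 0.247404, coefficient = 1
x_1 = 0.5833, f(x_1) = 0.550809, coefficient = 2
x_2 = 0.9167, f(x_2) = 0.793578, coefficient = 2
x_3 = 1.2500, f(x_3) = 0.948985, coefficient = 2
x_4 = 1.5833, f(x_4) = 0.999921, coefficient = 2
x_5 = 1.9167, f(x_5) = 0.940781, coefficient = 2
x_6 = 2.2500, f(x_6) = 0.778073, coefficient = 1

I ≈ (0.333333/2) × 9.493625 = 1.582271
Exact value: 1.597086
Error: 0.014815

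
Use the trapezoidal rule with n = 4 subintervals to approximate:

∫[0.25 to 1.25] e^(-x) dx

f(x) = e^(-x)
a = 0.25, b = 1.25, n = 4
h = (b - a)/n = 0.250000

Trapezoidal rule: (h/2)[f(x₀) + 2f(x₁) + 2f(x₂) + ... + f(xₙ)]

x_0 = 0.2500, f(x_0) = 0.778801, coefficient = 1
x_1 = 0.5000, f(x_1) = 0.606531, coefficient = 2
x_2 = 0.7500, f(x_2) = 0.472367, coefficient = 2
x_3 = 1.0000, f(x_3) = 0.367879, coefficient = 2
x_4 = 1.2500, f(x_4) = 0.286505, coefficient = 1

I ≈ (0.250000/2) × 3.958859 = 0.494857
Exact value: 0.492296
Error: 0.002561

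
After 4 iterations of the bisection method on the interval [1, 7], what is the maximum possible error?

Bisection error bound: |error| ≤ (b-a)/2^n
|error| ≤ (7 - 1)/2^4 = 6/2^4
|error| ≤ 0.3750000000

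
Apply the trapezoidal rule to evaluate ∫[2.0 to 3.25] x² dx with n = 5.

f(x) = x²
a = 2.0, b = 3.25, n = 5
h = (b - a)/n = 0.250000

Trapezoidal rule: (h/2)[f(x₀) + 2f(x₁) + 2f(x₂) + ... + f(xₙ)]

x_0 = 2.0000, f(x_0) = 4.000000, coefficient = 1
x_1 = 2.2500, f(x_1) = 5.062500, coefficient = 2
x_2 = 2.5000, f(x_2) = 6.250000, coefficient = 2
x_3 = 2.7500, f(x_3) = 7.562500, coefficient = 2
x_4 = 3.0000, f(x_4) = 9.000000, coefficient = 2
x_5 = 3.2500, f(x_5) = 10.562500, coefficient = 1

I ≈ (0.250000/2) × 70.312500 = 8.789062
Exact value: 8.776042
Error: 0.013021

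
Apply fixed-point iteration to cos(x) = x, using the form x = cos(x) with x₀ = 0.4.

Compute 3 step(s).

Equation: cos(x) = x
Fixed-point form: x = cos(x)
x₀ = 0.4

x_1 = g(0.400000) = 0.921061
x_2 = g(0.921061) = 0.604976
x_3 = g(0.604976) = 0.822516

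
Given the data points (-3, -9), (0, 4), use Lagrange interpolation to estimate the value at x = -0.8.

Lagrange interpolation formula:
P(x) = Σ yᵢ × Lᵢ(x)
where Lᵢ(x) = Π_{j≠i} (x - xⱼ)/(xᵢ - xⱼ)

L_0(-0.8) = (-0.8 - 0)/(-3 - 0) = 0.266667
L_1(-0.8) = (-0.8 - (-3))/(0 - (-3)) = 0.733333

P(-0.8) = (-9)×L_0(-0.8) + 4×L_1(-0.8)
P(-0.8) = 0.533333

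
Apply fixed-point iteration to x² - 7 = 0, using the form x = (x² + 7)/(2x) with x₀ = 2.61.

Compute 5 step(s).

Equation: x² - 7 = 0
Fixed-point form: x = (x² + 7)/(2x)
x₀ = 2.61

x_1 = g(2.610000) = 2.645996
x_2 = g(2.645996) = 2.645751
x_3 = g(2.645751) = 2.645751
x_4 = g(2.645751) = 2.645751
x_5 = g(2.645751) = 2.645751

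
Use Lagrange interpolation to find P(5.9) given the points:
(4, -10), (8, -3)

Lagrange interpolation formula:
P(x) = Σ yᵢ × Lᵢ(x)
where Lᵢ(x) = Π_{j≠i} (x - xⱼ)/(xᵢ - xⱼ)

L_0(5.9) = (5.9 - 8)/(4 - 8) = 0.525000
L_1(5.9) = (5.9 - 4)/(8 - 4) = 0.475000

P(5.9) = (-10)×L_0(5.9) + (-3)×L_1(5.9)
P(5.9) = -6.675000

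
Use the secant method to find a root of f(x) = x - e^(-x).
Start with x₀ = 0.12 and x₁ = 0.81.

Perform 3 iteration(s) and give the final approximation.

f(x) = x - e^(-x)
x₀ = 0.12, x₁ = 0.81

Secant formula: x_{n+1} = x_n - f(x_n)(x_n - x_{n-1})/(f(x_n) - f(x_{n-1}))

Iteration 1:
  f(0.120000) = -0.766920
  f(0.810000) = 0.365142
  x_2 = 0.810000 - 0.365142×(0.810000 - 0.120000)/(0.365142 - (-0.766920))
       = 0.587443
Iteration 2:
  f(0.810000) = 0.365142
  f(0.587443) = 0.031697
  x_3 = 0.587443 - 0.031697×(0.587443 - 0.810000)/(0.031697 - 0.365142)
       = 0.566287
Iteration 3:
  f(0.587443) = 0.031697
  f(0.566287) = -0.001342
  x_4 = 0.566287 - (-0.001342)×(0.566287 - 0.587443)/(-0.001342 - 0.031697)
       = 0.567146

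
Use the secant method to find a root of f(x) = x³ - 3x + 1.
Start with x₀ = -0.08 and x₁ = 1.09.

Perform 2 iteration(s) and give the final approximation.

f(x) = x³ - 3x + 1
x₀ = -0.08, x₁ = 1.09

Secant formula: x_{n+1} = x_n - f(x_n)(x_n - x_{n-1})/(f(x_n) - f(x_{n-1}))

Iteration 1:
  f(-0.080000) = 1.239488
  f(1.090000) = -0.974971
  x_2 = 1.090000 - (-0.974971)×(1.090000 - (-0.080000))/(-0.974971 - 1.239488)
       = 0.574878
Iteration 2:
  f(1.090000) = -0.974971
  f(0.574878) = -0.534646
  x_3 = 0.574878 - (-0.534646)×(0.574878 - 1.090000)/(-0.534646 - (-0.974971))
       = -0.050587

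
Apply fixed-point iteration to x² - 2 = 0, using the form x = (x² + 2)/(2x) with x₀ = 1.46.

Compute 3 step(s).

Equation: x² - 2 = 0
Fixed-point form: x = (x² + 2)/(2x)
x₀ = 1.46

x_1 = g(1.460000) = 1.414932
x_2 = g(1.414932) = 1.414214
x_3 = g(1.414214) = 1.414214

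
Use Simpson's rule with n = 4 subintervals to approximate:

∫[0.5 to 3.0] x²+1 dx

f(x) = x²+1
a = 0.5, b = 3.0, n = 4
h = (b - a)/n = 0.625000

Simpson's rule: (h/3)[f(x₀) + 4f(x₁) + 2f(x₂) + ... + f(xₙ)]

x_0 = 0.5000, f(x_0) = 1.250000, coefficient = 1
x_1 = 1.1250, f(x_1) = 2.265625, coefficient = 4
x_2 = 1.7500, f(x_2) = 4.062500, coefficient = 2
x_3 = 2.3750, f(x_3) = 6.640625, coefficient = 4
x_4 = 3.0000, f(x_4) = 10.000000, coefficient = 1

I ≈ (0.625000/3) × 55.000000 = 11.458333
Exact value: 11.458333
Error: 0.000000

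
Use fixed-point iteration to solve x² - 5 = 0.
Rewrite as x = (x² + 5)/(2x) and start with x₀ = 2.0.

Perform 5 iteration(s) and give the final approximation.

Equation: x² - 5 = 0
Fixed-point form: x = (x² + 5)/(2x)
x₀ = 2.0

x_1 = g(2.000000) = 2.250000
x_2 = g(2.250000) = 2.236111
x_3 = g(2.236111) = 2.236068
x_4 = g(2.236068) = 2.236068
x_5 = g(2.236068) = 2.236068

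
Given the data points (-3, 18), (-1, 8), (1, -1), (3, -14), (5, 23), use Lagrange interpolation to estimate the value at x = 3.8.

Lagrange interpolation formula:
P(x) = Σ yᵢ × Lᵢ(x)
where Lᵢ(x) = Π_{j≠i} (x - xⱼ)/(xᵢ - xⱼ)

L_0(3.8) = (3.8 - (-1))/(-3 - (-1)) × (3.8 - 1)/(-3 - 1) × (3.8 - 3)/(-3 - 3) × (3.8 - 5)/(-3 - 5) = -0.033600
L_1(3.8) = (3.8 - (-3))/(-1 - (-3)) × (3.8 - 1)/(-1 - 1) × (3.8 - 3)/(-1 - 3) × (3.8 - 5)/(-1 - 5) = 0.190400
L_2(3.8) = (3.8 - (-3))/(1 - (-3)) × (3.8 - (-1))/(1 - (-1)) × (3.8 - 3)/(1 - 3) × (3.8 - 5)/(1 - 5) = -0.489600
L_3(3.8) = (3.8 - (-3))/(3 - (-3)) × (3.8 - (-1))/(3 - (-1)) × (3.8 - 1)/(3 - 1) × (3.8 - 5)/(3 - 5) = 1.142400
L_4(3.8) = (3.8 - (-3))/(5 - (-3)) × (3.8 - (-1))/(5 - (-1)) × (3.8 - 1)/(5 - 1) × (3.8 - 3)/(5 - 3) = 0.190400

P(3.8) = 18×L_0(3.8) + 8×L_1(3.8) + (-1)×L_2(3.8) + (-14)×L_3(3.8) + 23×L_4(3.8)
P(3.8) = -10.206400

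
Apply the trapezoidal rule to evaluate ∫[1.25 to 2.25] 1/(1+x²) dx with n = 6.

f(x) = 1/(1+x²)
a = 1.25, b = 2.25, n = 6
h = (b - a)/n = 0.166667

Trapezoidal rule: (h/2)[f(x₀) + 2f(x₁) + 2f(x₂) + ... + f(xₙ)]

x_0 = 1.2500, f(x_0) = 0.390244, coefficient = 1
x_1 = 1.4167, f(x_1) = 0.332564, coefficient = 2
x_2 = 1.5833, f(x_2) = 0.285149, coefficient = 2
x_3 = 1.7500, f(x_3) = 0.246154, coefficient = 2
x_4 = 1.9167, f(x_4) = 0.213967, coefficient = 2
x_5 = 2.0833, f(x_5) = 0.187256, coefficient = 2
x_6 = 2.2500, f(x_6) = 0.164948, coefficient = 1

I ≈ (0.166667/2) × 3.085371 = 0.257114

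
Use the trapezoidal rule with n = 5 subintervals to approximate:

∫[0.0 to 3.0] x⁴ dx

f(x) = x⁴
a = 0.0, b = 3.0, n = 5
h = (b - a)/n = 0.600000

Trapezoidal rule: (h/2)[f(x₀) + 2f(x₁) + 2f(x₂) + ... + f(xₙ)]

x_0 = 0.0000, f(x_0) = 0.000000, coefficient = 1
x_1 = 0.6000, f(x_1) = 0.129600, coefficient = 2
x_2 = 1.2000, f(x_2) = 2.073600, coefficient = 2
x_3 = 1.8000, f(x_3) = 10.497600, coefficient = 2
x_4 = 2.4000, f(x_4) = 33.177600, coefficient = 2
x_5 = 3.0000, f(x_5) = 81.000000, coefficient = 1

I ≈ (0.600000/2) × 172.756800 = 51.827040
Exact value: 48.600000
Error: 3.227040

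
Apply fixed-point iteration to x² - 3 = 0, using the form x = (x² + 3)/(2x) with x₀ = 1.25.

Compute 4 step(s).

Equation: x² - 3 = 0
Fixed-point form: x = (x² + 3)/(2x)
x₀ = 1.25

x_1 = g(1.250000) = 1.825000
x_2 = g(1.825000) = 1.734418
x_3 = g(1.734418) = 1.732052
x_4 = g(1.732052) = 1.732051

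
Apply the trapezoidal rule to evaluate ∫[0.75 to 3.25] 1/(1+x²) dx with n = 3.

f(x) = 1/(1+x²)
a = 0.75, b = 3.25, n = 3
h = (b - a)/n = 0.833333

Trapezoidal rule: (h/2)[f(x₀) + 2f(x₁) + 2f(x₂) + ... + f(xₙ)]

x_0 = 0.7500, f(x_0) = 0.640000, coefficient = 1
x_1 = 1.5833, f(x_1) = 0.285149, coefficient = 2
x_2 = 2.4167, f(x_2) = 0.146193, coefficient = 2
x_3 = 3.2500, f(x_3) = 0.086486, coefficient = 1

I ≈ (0.833333/2) × 1.589169 = 0.662154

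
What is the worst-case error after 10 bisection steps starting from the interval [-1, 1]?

Bisection error bound: |error| ≤ (b-a)/2^n
|error| ≤ (1 - (-1))/2^10 = 2/2^10
|error| ≤ 0.0019531250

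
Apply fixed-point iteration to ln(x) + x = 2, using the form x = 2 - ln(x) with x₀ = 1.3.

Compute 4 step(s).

Equation: ln(x) + x = 2
Fixed-point form: x = 2 - ln(x)
x₀ = 1.3

x_1 = g(1.300000) = 1.737636
x_2 = g(1.737636) = 1.447475
x_3 = g(1.447475) = 1.630180
x_4 = g(1.630180) = 1.511310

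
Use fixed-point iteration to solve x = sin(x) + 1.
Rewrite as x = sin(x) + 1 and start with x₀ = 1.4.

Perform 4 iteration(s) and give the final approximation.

Equation: x = sin(x) + 1
Fixed-point form: x = sin(x) + 1
x₀ = 1.4

x_1 = g(1.400000) = 1.985450
x_2 = g(1.985450) = 1.915256
x_3 = g(1.915256) = 1.941258
x_4 = g(1.941258) = 1.932160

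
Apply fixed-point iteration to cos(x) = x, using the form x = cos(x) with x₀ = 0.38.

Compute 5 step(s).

Equation: cos(x) = x
Fixed-point form: x = cos(x)
x₀ = 0.38

x_1 = g(0.380000) = 0.928665
x_2 = g(0.928665) = 0.598904
x_3 = g(0.598904) = 0.825954
x_4 = g(0.825954) = 0.677856
x_5 = g(0.677856) = 0.778919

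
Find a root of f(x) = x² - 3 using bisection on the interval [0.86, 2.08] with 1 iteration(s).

f(x) = x² - 3
Initial interval: [0.86, 2.08]

Iteration 1:
  c_1 = (0.860000 + 2.080000)/2 = 1.470000
  f(c_1) = f(1.470000) = -0.839100
  f(a) × f(c) ≥ 0, new interval: [1.470000, 2.080000]

After 1 iteration(s), the approximation is c_1 = 1.470000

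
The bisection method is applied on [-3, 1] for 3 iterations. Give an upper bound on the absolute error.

Bisection error bound: |error| ≤ (b-a)/2^n
|error| ≤ (1 - (-3))/2^3 = 4/2^3
|error| ≤ 0.5000000000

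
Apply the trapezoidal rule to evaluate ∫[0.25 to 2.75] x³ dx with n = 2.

f(x) = x³
a = 0.25, b = 2.75, n = 2
h = (b - a)/n = 1.250000

Trapezoidal rule: (h/2)[f(x₀) + 2f(x₁) + 2f(x₂) + ... + f(xₙ)]

x_0 = 0.2500, f(x_0) = 0.015625, coefficient = 1
x_1 = 1.5000, f(x_1) = 3.375000, coefficient = 2
x_2 = 2.7500, f(x_2) = 20.796875, coefficient = 1

I ≈ (1.250000/2) × 27.562500 = 17.226562
Exact value: 14.296875
Error: 2.929688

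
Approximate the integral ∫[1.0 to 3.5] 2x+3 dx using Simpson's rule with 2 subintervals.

f(x) = 2x+3
a = 1.0, b = 3.5, n = 2
h = (b - a)/n = 1.250000

Simpson's rule: (h/3)[f(x₀) + 4f(x₁) + 2f(x₂) + ... + f(xₙ)]

x_0 = 1.0000, f(x_0) = 5.000000, coefficient = 1
x_1 = 2.2500, f(x_1) = 7.500000, coefficient = 4
x_2 = 3.5000, f(x_2) = 10.000000, coefficient = 1

I ≈ (1.250000/3) × 45.000000 = 18.750000
Exact value: 18.750000
Error: 0.000000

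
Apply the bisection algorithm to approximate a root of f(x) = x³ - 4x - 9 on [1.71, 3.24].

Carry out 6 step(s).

f(x) = x³ - 4x - 9
Initial interval: [1.71, 3.24]

Iteration 1:
  c_1 = (1.710000 + 3.240000)/2 = 2.475000
  f(c_1) = f(2.475000) = -3.739078
  f(a) × f(c) ≥ 0, new interval: [2.475000, 3.240000]
Iteration 2:
  c_2 = (2.475000 + 3.240000)/2 = 2.857500
  f(c_2) = f(2.857500) = 2.902363
  f(a) × f(c) < 0, new interval: [2.475000, 2.857500]
Iteration 3:
  c_3 = (2.475000 + 2.857500)/2 = 2.666250
  f(c_3) = f(2.666250) = -0.710925
  f(a) × f(c) ≥ 0, new interval: [2.666250, 2.857500]
Iteration 4:
  c_4 = (2.666250 + 2.857500)/2 = 2.761875
  f(c_4) = f(2.761875) = 1.019954
  f(a) × f(c) < 0, new interval: [2.666250, 2.761875]
Iteration 5:
  c_5 = (2.666250 + 2.761875)/2 = 2.714062
  f(c_5) = f(2.714062) = 0.135901
  f(a) × f(c) < 0, new interval: [2.666250, 2.714062]
Iteration 6:
  c_6 = (2.666250 + 2.714062)/2 = 2.690156
  f(c_6) = f(2.690156) = -0.292124
  f(a) × f(c) ≥ 0, new interval: [2.690156, 2.714062]

After 6 iteration(s), the approximation is c_6 = 2.690156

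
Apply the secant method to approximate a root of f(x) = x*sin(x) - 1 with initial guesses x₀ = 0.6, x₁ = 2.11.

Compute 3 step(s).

f(x) = x*sin(x) - 1
x₀ = 0.6, x₁ = 2.11

Secant formula: x_{n+1} = x_n - f(x_n)(x_n - x_{n-1})/(f(x_n) - f(x_{n-1}))

Iteration 1:
  f(0.600000) = -0.661215
  f(2.110000) = 0.810629
  x_2 = 2.110000 - 0.810629×(2.110000 - 0.600000)/(0.810629 - (-0.661215))
       = 1.278356
Iteration 2:
  f(2.110000) = 0.810629
  f(1.278356) = 0.224081
  x_3 = 1.278356 - 0.224081×(1.278356 - 2.110000)/(0.224081 - 0.810629)
       = 0.960639
Iteration 3:
  f(1.278356) = 0.224081
  f(0.960639) = -0.212700
  x_4 = 0.960639 - (-0.212700)×(0.960639 - 1.278356)/(-0.212700 - 0.224081)
       = 1.115358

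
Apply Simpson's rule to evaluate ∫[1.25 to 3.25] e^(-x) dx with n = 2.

f(x) = e^(-x)
a = 1.25, b = 3.25, n = 2
h = (b - a)/n = 1.000000

Simpson's rule: (h/3)[f(x₀) + 4f(x₁) + 2f(x₂) + ... + f(xₙ)]

x_0 = 1.2500, f(x_0) = 0.286505, coefficient = 1
x_1 = 2.2500, f(x_1) = 0.105399, coefficient = 4
x_2 = 3.2500, f(x_2) = 0.038774, coefficient = 1

I ≈ (1.000000/3) × 0.746876 = 0.248959
Exact value: 0.247731
Error: 0.001228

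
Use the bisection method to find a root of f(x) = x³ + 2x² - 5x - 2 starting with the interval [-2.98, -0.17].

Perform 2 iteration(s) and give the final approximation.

f(x) = x³ + 2x² - 5x - 2
Initial interval: [-2.98, -0.17]

Iteration 1:
  c_1 = (-2.980000 + (-0.170000))/2 = -1.575000
  f(c_1) = f(-1.575000) = 6.929266
  f(a) × f(c) ≥ 0, new interval: [-1.575000, -0.170000]
Iteration 2:
  c_2 = (-1.575000 + (-0.170000))/2 = -0.872500
  f(c_2) = f(-0.872500) = 3.220816
  f(a) × f(c) ≥ 0, new interval: [-0.872500, -0.170000]

After 2 iteration(s), the approximation is c_2 = -0.872500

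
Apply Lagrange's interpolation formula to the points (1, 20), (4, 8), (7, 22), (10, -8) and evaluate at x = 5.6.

Lagrange interpolation formula:
P(x) = Σ yᵢ × Lᵢ(x)
where Lᵢ(x) = Π_{j≠i} (x - xⱼ)/(xᵢ - xⱼ)

L_0(5.6) = (5.6 - 4)/(1 - 4) × (5.6 - 7)/(1 - 7) × (5.6 - 10)/(1 - 10) = -0.060840
L_1(5.6) = (5.6 - 1)/(4 - 1) × (5.6 - 7)/(4 - 7) × (5.6 - 10)/(4 - 10) = 0.524741
L_2(5.6) = (5.6 - 1)/(7 - 1) × (5.6 - 4)/(7 - 4) × (5.6 - 10)/(7 - 10) = 0.599704
L_3(5.6) = (5.6 - 1)/(10 - 1) × (5.6 - 4)/(10 - 4) × (5.6 - 7)/(10 - 7) = -0.063605

P(5.6) = 20×L_0(5.6) + 8×L_1(5.6) + 22×L_2(5.6) + (-8)×L_3(5.6)
P(5.6) = 16.683457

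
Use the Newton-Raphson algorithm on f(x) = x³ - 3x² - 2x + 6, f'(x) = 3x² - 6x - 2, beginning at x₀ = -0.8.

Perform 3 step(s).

f(x) = x³ - 3x² - 2x + 6
f'(x) = 3x² - 6x - 2
x₀ = -0.8

Newton-Raphson formula: x_{n+1} = x_n - f(x_n)/f'(x_n)

Iteration 1:
  f(-0.800000) = 5.168000
  f'(-0.800000) = 4.720000
  x_1 = -0.800000 - 5.168000/4.720000 = -1.894915
Iteration 2:
  f(-1.894915) = -7.786360
  f'(-1.894915) = 20.141603
  x_2 = -1.894915 - (-7.786360)/20.141603 = -1.508334
Iteration 3:
  f(-1.508334) = -1.240118
  f'(-1.508334) = 13.875223
  x_3 = -1.508334 - (-1.240118)/13.875223 = -1.418958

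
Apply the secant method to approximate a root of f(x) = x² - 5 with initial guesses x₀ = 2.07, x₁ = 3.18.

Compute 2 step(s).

f(x) = x² - 5
x₀ = 2.07, x₁ = 3.18

Secant formula: x_{n+1} = x_n - f(x_n)(x_n - x_{n-1})/(f(x_n) - f(x_{n-1}))

Iteration 1:
  f(2.070000) = -0.715100
  f(3.180000) = 5.112400
  x_2 = 3.180000 - 5.112400×(3.180000 - 2.070000)/(5.112400 - (-0.715100))
       = 2.206210
Iteration 2:
  f(3.180000) = 5.112400
  f(2.206210) = -0.132640
  x_3 = 2.206210 - (-0.132640)×(2.206210 - 3.180000)/(-0.132640 - 5.112400)
       = 2.230835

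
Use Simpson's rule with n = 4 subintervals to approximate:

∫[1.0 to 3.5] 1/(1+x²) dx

f(x) = 1/(1+x²)
a = 1.0, b = 3.5, n = 4
h = (b - a)/n = 0.625000

Simpson's rule: (h/3)[f(x₀) + 4f(x₁) + 2f(x₂) + ... + f(xₙ)]

x_0 = 1.0000, f(x_0) = 0.500000, coefficient = 1
x_1 = 1.6250, f(x_1) = 0.274678, coefficient = 4
x_2 = 2.2500, f(x_2) = 0.164948, coefficient = 2
x_3 = 2.8750, f(x_3) = 0.107926, coefficient = 4
x_4 = 3.5000, f(x_4) = 0.075472, coefficient = 1

I ≈ (0.625000/3) × 2.435784 = 0.507455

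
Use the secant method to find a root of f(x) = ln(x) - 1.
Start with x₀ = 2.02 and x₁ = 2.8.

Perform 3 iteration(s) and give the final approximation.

f(x) = ln(x) - 1
x₀ = 2.02, x₁ = 2.8

Secant formula: x_{n+1} = x_n - f(x_n)(x_n - x_{n-1})/(f(x_n) - f(x_{n-1}))

Iteration 1:
  f(2.020000) = -0.296902
  f(2.800000) = 0.029619
  x_2 = 2.800000 - 0.029619×(2.800000 - 2.020000)/(0.029619 - (-0.296902))
       = 2.729245
Iteration 2:
  f(2.800000) = 0.029619
  f(2.729245) = 0.004025
  x_3 = 2.729245 - 0.004025×(2.729245 - 2.800000)/(0.004025 - 0.029619)
       = 2.718118
Iteration 3:
  f(2.729245) = 0.004025
  f(2.718118) = -0.000060
  x_4 = 2.718118 - (-0.000060)×(2.718118 - 2.729245)/(-0.000060 - 0.004025)
       = 2.718282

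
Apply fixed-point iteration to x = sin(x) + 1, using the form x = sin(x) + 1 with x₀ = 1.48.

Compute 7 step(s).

Equation: x = sin(x) + 1
Fixed-point form: x = sin(x) + 1
x₀ = 1.48

x_1 = g(1.480000) = 1.995881
x_2 = g(1.995881) = 1.911004
x_3 = g(1.911004) = 1.942685
x_4 = g(1.942685) = 1.931643
x_5 = g(1.931643) = 1.935598
x_6 = g(1.935598) = 1.934194
x_7 = g(1.934194) = 1.934694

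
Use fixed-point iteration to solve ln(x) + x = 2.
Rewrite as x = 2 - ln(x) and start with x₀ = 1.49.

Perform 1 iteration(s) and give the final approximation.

Equation: ln(x) + x = 2
Fixed-point form: x = 2 - ln(x)
x₀ = 1.49

x_1 = g(1.490000) = 1.601224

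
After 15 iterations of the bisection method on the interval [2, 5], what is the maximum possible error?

Bisection error bound: |error| ≤ (b-a)/2^n
|error| ≤ (5 - 2)/2^15 = 3/2^15
|error| ≤ 0.0000915527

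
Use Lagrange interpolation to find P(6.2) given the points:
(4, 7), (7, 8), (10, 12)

Lagrange interpolation formula:
P(x) = Σ yᵢ × Lᵢ(x)
where Lᵢ(x) = Π_{j≠i} (x - xⱼ)/(xᵢ - xⱼ)

L_0(6.2) = (6.2 - 7)/(4 - 7) × (6.2 - 10)/(4 - 10) = 0.168889
L_1(6.2) = (6.2 - 4)/(7 - 4) × (6.2 - 10)/(7 - 10) = 0.928889
L_2(6.2) = (6.2 - 4)/(10 - 4) × (6.2 - 7)/(10 - 7) = -0.097778

P(6.2) = 7×L_0(6.2) + 8×L_1(6.2) + 12×L_2(6.2)
P(6.2) = 7.440000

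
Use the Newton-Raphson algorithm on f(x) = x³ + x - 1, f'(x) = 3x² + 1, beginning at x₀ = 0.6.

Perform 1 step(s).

f(x) = x³ + x - 1
f'(x) = 3x² + 1
x₀ = 0.6

Newton-Raphson formula: x_{n+1} = x_n - f(x_n)/f'(x_n)

Iteration 1:
  f(0.600000) = -0.184000
  f'(0.600000) = 2.080000
  x_1 = 0.600000 - (-0.184000)/2.080000 = 0.688462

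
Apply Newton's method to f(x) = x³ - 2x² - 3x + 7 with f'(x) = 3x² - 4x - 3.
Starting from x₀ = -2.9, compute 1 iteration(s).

f(x) = x³ - 2x² - 3x + 7
f'(x) = 3x² - 4x - 3
x₀ = -2.9

Newton-Raphson formula: x_{n+1} = x_n - f(x_n)/f'(x_n)

Iteration 1:
  f(-2.900000) = -25.509000
  f'(-2.900000) = 33.830000
  x_1 = -2.900000 - (-25.509000)/33.830000 = -2.145965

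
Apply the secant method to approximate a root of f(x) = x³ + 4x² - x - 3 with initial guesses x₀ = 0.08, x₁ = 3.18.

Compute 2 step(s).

f(x) = x³ + 4x² - x - 3
x₀ = 0.08, x₁ = 3.18

Secant formula: x_{n+1} = x_n - f(x_n)(x_n - x_{n-1})/(f(x_n) - f(x_{n-1}))

Iteration 1:
  f(0.080000) = -3.053888
  f(3.180000) = 66.427032
  x_2 = 3.180000 - 66.427032×(3.180000 - 0.080000)/(66.427032 - (-3.053888))
       = 0.216254
Iteration 2:
  f(3.180000) = 66.427032
  f(0.216254) = -3.019078
  x_3 = 0.216254 - (-3.019078)×(0.216254 - 3.180000)/(-3.019078 - 66.427032)
       = 0.345099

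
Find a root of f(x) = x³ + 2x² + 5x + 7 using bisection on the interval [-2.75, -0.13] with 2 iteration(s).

f(x) = x³ + 2x² + 5x + 7
Initial interval: [-2.75, -0.13]

Iteration 1:
  c_1 = (-2.750000 + (-0.130000))/2 = -1.440000
  f(c_1) = f(-1.440000) = 0.961216
  f(a) × f(c) < 0, new interval: [-2.750000, -1.440000]
Iteration 2:
  c_2 = (-2.750000 + (-1.440000))/2 = -2.095000
  f(c_2) = f(-2.095000) = -3.891957
  f(a) × f(c) ≥ 0, new interval: [-2.095000, -1.440000]

After 2 iteration(s), the approximation is c_2 = -2.095000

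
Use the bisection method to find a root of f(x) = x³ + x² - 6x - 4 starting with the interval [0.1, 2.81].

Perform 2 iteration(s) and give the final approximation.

f(x) = x³ + x² - 6x - 4
Initial interval: [0.1, 2.81]

Iteration 1:
  c_1 = (0.100000 + 2.810000)/2 = 1.455000
  f(c_1) = f(1.455000) = -7.532704
  f(a) × f(c) ≥ 0, new interval: [1.455000, 2.810000]
Iteration 2:
  c_2 = (1.455000 + 2.810000)/2 = 2.132500
  f(c_2) = f(2.132500) = -2.549780
  f(a) × f(c) ≥ 0, new interval: [2.132500, 2.810000]

After 2 iteration(s), the approximation is c_2 = 2.132500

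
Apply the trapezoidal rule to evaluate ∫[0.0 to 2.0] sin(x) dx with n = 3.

f(x) = sin(x)
a = 0.0, b = 2.0, n = 3
h = (b - a)/n = 0.666667

Trapezoidal rule: (h/2)[f(x₀) + 2f(x₁) + 2f(x₂) + ... + f(xₙ)]

x_0 = 0.0000, f(x_0) = 0.000000, coefficient = 1
x_1 = 0.6667, f(x_1) = 0.618370, coefficient = 2
x_2 = 1.3333, f(x_2) = 0.971938, coefficient = 2
x_3 = 2.0000, f(x_3) = 0.909297, coefficient = 1

I ≈ (0.666667/2) × 4.089913 = 1.363304
Exact value: 1.416147
Error: 0.052843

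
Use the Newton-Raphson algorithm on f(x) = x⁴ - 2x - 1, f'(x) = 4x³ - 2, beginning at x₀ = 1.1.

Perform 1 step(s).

f(x) = x⁴ - 2x - 1
f'(x) = 4x³ - 2
x₀ = 1.1

Newton-Raphson formula: x_{n+1} = x_n - f(x_n)/f'(x_n)

Iteration 1:
  f(1.100000) = -1.735900
  f'(1.100000) = 3.324000
  x_1 = 1.100000 - (-1.735900)/3.324000 = 1.622232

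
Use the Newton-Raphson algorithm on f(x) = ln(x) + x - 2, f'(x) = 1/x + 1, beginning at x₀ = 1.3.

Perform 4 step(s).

f(x) = ln(x) + x - 2
f'(x) = 1/x + 1
x₀ = 1.3

Newton-Raphson formula: x_{n+1} = x_n - f(x_n)/f'(x_n)

Iteration 1:
  f(1.300000) = -0.437636
  f'(1.300000) = 1.769231
  x_1 = 1.300000 - (-0.437636)/1.769231 = 1.547359
Iteration 2:
  f(1.547359) = -0.016091
  f'(1.547359) = 1.646262
  x_2 = 1.547359 - (-0.016091)/1.646262 = 1.557134
Iteration 3:
  f(1.557134) = -0.000020
  f'(1.557134) = 1.642206
  x_3 = 1.557134 - (-0.000020)/1.642206 = 1.557146
Iteration 4:
  f(1.557146) = 0.000000
  f'(1.557146) = 1.642201
  x_4 = 1.557146 - 0.000000/1.642201 = 1.557146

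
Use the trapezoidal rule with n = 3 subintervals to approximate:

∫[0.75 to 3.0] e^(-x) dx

f(x) = e^(-x)
a = 0.75, b = 3.0, n = 3
h = (b - a)/n = 0.750000

Trapezoidal rule: (h/2)[f(x₀) + 2f(x₁) + 2f(x₂) + ... + f(xₙ)]

x_0 = 0.7500, f(x_0) = 0.472367, coefficient = 1
x_1 = 1.5000, f(x_1) = 0.223130, coefficient = 2
x_2 = 2.2500, f(x_2) = 0.105399, coefficient = 2
x_3 = 3.0000, f(x_3) = 0.049787, coefficient = 1

I ≈ (0.750000/2) × 1.179212 = 0.442205
Exact value: 0.422579
Error: 0.019625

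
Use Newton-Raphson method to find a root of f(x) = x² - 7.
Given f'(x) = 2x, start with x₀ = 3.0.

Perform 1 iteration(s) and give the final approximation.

f(x) = x² - 7
f'(x) = 2x
x₀ = 3.0

Newton-Raphson formula: x_{n+1} = x_n - f(x_n)/f'(x_n)

Iteration 1:
  f(3.000000) = 2.000000
  f'(3.000000) = 6.000000
  x_1 = 3.000000 - 2.000000/6.000000 = 2.666667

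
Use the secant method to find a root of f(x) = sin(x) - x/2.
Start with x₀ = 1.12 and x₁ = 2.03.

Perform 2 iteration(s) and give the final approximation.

f(x) = sin(x) - x/2
x₀ = 1.12, x₁ = 2.03

Secant formula: x_{n+1} = x_n - f(x_n)(x_n - x_{n-1})/(f(x_n) - f(x_{n-1}))

Iteration 1:
  f(1.120000) = 0.340100
  f(2.030000) = -0.118594
  x_2 = 2.030000 - (-0.118594)×(2.030000 - 1.120000)/(-0.118594 - 0.340100)
       = 1.794722
Iteration 2:
  f(2.030000) = -0.118594
  f(1.794722) = 0.077672
  x_3 = 1.794722 - 0.077672×(1.794722 - 2.030000)/(0.077672 - (-0.118594))
       = 1.887833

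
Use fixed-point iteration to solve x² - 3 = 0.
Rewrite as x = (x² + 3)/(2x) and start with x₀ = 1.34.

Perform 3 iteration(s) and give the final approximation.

Equation: x² - 3 = 0
Fixed-point form: x = (x² + 3)/(2x)
x₀ = 1.34

x_1 = g(1.340000) = 1.789403
x_2 = g(1.789403) = 1.732970
x_3 = g(1.732970) = 1.732051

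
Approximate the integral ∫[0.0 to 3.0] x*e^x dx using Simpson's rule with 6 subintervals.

f(x) = x*e^x
a = 0.0, b = 3.0, n = 6
h = (b - a)/n = 0.500000

Simpson's rule: (h/3)[f(x₀) + 4f(x₁) + 2f(x₂) + ... + f(xₙ)]

x_0 = 0.0000, f(x_0) = 0.000000, coefficient = 1
x_1 = 0.5000, f(x_1) = 0.824361, coefficient = 4
x_2 = 1.0000, f(x_2) = 2.718282, coefficient = 2
x_3 = 1.5000, f(x_3) = 6.722534, coefficient = 4
x_4 = 2.0000, f(x_4) = 14.778112, coefficient = 2
x_5 = 2.5000, f(x_5) = 30.456235, coefficient = 4
x_6 = 3.0000, f(x_6) = 60.256611, coefficient = 1

I ≈ (0.500000/3) × 247.261915 = 41.210319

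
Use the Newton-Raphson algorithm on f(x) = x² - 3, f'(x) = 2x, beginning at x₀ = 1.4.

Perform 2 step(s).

f(x) = x² - 3
f'(x) = 2x
x₀ = 1.4

Newton-Raphson formula: x_{n+1} = x_n - f(x_n)/f'(x_n)

Iteration 1:
  f(1.400000) = -1.040000
  f'(1.400000) = 2.800000
  x_1 = 1.400000 - (-1.040000)/2.800000 = 1.771429
Iteration 2:
  f(1.771429) = 0.137959
  f'(1.771429) = 3.542857
  x_2 = 1.771429 - 0.137959/3.542857 = 1.732488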